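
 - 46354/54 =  - 23177/27 =- 858.41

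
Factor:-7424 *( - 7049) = 2^8*7^1*19^1 * 29^1*53^1=52331776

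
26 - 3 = 23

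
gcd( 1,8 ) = 1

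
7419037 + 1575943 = 8994980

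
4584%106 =26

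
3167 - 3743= - 576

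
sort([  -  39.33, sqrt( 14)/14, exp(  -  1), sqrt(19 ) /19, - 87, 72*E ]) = [ - 87, -39.33, sqrt ( 19) /19,sqrt(14)/14,exp( - 1 ),72*  E ] 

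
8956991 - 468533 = 8488458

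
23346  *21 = 490266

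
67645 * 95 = 6426275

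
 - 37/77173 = - 1+77136/77173 = -0.00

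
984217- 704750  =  279467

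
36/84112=9/21028 = 0.00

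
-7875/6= -1313 + 1/2 =-1312.50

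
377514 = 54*6991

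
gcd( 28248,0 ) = 28248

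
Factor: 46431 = 3^2*7^1* 11^1*67^1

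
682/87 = 7 + 73/87 = 7.84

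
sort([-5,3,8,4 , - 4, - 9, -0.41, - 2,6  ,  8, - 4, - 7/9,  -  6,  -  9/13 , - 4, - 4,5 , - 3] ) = [ - 9, - 6, - 5,- 4, - 4, - 4,-4, - 3,  -  2,-7/9,-9/13, - 0.41,3 , 4,5, 6, 8,8 ] 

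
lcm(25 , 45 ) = 225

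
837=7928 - 7091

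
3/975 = 1/325 = 0.00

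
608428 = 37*16444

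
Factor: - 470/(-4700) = 1/10 = 2^(-1)*5^(-1)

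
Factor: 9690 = 2^1*3^1*5^1*17^1*19^1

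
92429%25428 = 16145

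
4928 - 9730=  - 4802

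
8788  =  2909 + 5879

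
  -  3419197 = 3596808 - 7016005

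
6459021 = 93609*69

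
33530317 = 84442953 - 50912636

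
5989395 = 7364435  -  1375040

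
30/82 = 15/41 = 0.37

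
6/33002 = 3/16501 = 0.00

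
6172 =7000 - 828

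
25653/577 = 25653/577 = 44.46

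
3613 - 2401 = 1212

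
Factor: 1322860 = 2^2*5^1*7^1 * 11^1*859^1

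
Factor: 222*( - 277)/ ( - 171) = 2^1*3^( - 1)*19^ ( - 1)* 37^1*277^1 = 20498/57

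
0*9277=0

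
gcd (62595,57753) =9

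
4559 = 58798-54239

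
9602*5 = 48010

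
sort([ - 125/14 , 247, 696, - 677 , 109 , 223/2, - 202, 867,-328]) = [-677,  -  328, - 202, - 125/14,  109,223/2, 247,  696, 867 ]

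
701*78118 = 54760718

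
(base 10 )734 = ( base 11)608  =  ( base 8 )1336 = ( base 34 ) LK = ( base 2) 1011011110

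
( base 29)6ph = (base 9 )7841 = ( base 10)5788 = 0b1011010011100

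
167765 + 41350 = 209115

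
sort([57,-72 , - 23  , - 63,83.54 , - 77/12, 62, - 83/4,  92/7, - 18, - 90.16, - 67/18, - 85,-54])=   [-90.16,-85 , - 72,- 63, - 54, - 23, - 83/4, - 18, - 77/12, - 67/18,  92/7, 57,  62 , 83.54]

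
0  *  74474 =0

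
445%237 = 208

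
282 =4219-3937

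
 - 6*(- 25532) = 153192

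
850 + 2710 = 3560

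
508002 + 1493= 509495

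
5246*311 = 1631506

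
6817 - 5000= 1817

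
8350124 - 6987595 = 1362529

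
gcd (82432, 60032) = 896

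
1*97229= 97229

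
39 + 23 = 62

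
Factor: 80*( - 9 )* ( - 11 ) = 7920 =2^4*3^2*5^1 * 11^1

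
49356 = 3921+45435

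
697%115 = 7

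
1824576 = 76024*24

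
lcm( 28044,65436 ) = 196308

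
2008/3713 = 2008/3713 = 0.54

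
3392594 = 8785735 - 5393141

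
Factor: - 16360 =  - 2^3*5^1 * 409^1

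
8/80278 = 4/40139 = 0.00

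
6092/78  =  3046/39 = 78.10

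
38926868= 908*42871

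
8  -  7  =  1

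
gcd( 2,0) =2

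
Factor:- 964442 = - 2^1*37^1 *13033^1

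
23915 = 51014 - 27099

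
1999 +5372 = 7371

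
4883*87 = 424821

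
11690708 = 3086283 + 8604425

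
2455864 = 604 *4066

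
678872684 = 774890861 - 96018177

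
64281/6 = 21427/2 = 10713.50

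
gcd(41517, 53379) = 5931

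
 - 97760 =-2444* 40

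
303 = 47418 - 47115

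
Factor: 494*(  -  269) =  - 132886 = - 2^1*13^1 * 19^1*269^1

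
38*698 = 26524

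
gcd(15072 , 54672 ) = 48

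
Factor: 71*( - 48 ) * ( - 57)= 2^4 * 3^2*19^1 * 71^1 = 194256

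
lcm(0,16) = 0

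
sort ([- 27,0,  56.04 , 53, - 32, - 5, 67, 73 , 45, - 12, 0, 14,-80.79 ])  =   [ -80.79, - 32,  -  27 ,-12, - 5, 0 , 0, 14,45,53, 56.04, 67,73 ] 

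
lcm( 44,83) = 3652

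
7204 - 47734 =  - 40530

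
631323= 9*70147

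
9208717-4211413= 4997304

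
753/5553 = 251/1851 = 0.14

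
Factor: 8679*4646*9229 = 2^1*3^1*11^2*23^1 * 101^1 * 263^1*839^1 = 372137589186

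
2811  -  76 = 2735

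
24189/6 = 4031 + 1/2 = 4031.50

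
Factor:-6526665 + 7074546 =547881 = 3^1 * 182627^1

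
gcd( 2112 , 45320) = 88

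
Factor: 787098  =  2^1*3^1*13^1*10091^1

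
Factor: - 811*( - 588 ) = 476868 = 2^2*3^1*7^2 * 811^1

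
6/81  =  2/27 = 0.07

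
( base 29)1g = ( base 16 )2D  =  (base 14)33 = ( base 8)55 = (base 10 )45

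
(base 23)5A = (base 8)175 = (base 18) 6H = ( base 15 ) 85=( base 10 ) 125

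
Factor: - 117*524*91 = -2^2*3^2*7^1*13^2*131^1= -5579028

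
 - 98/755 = -98/755  =  - 0.13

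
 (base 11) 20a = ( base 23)AM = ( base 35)77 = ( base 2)11111100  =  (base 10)252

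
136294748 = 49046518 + 87248230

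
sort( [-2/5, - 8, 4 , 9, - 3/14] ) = [ - 8, - 2/5,  -  3/14,4, 9 ] 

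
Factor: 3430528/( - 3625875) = - 2^7*3^( - 2 )*5^( - 3 )*11^(-1) *293^( - 1 )*26801^1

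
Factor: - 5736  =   - 2^3*3^1*239^1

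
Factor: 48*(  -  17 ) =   -  2^4  *  3^1*17^1 = -  816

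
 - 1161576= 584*(  -  1989)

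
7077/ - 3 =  - 2359/1 = - 2359.00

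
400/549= 400/549 =0.73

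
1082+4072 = 5154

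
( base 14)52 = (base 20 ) 3C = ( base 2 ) 1001000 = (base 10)72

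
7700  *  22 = 169400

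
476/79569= 68/11367 = 0.01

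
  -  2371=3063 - 5434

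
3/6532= 3/6532 = 0.00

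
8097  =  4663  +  3434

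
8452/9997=8452/9997 = 0.85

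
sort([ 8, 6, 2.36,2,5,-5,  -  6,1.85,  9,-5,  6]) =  [ - 6, - 5, - 5,1.85,2, 2.36 , 5, 6,6,8, 9]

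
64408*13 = 837304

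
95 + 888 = 983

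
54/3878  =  27/1939= 0.01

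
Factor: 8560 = 2^4 * 5^1*107^1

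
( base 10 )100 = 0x64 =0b1100100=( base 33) 31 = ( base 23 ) 48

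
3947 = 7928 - 3981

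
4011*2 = 8022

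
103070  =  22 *4685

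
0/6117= 0 = 0.00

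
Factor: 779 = 19^1*41^1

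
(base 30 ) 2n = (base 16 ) 53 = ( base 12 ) 6b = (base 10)83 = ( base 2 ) 1010011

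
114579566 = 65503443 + 49076123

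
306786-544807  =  -238021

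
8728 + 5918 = 14646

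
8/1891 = 8/1891= 0.00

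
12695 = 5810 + 6885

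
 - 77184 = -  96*804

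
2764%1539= 1225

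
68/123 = 68/123 = 0.55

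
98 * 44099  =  4321702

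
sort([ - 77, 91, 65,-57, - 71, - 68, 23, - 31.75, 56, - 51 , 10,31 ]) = [  -  77, - 71, - 68, -57, - 51, - 31.75, 10, 23,  31, 56, 65,  91] 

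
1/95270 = 1/95270 = 0.00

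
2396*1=2396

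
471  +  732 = 1203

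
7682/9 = 7682/9  =  853.56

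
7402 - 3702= 3700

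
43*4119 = 177117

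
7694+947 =8641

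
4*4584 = 18336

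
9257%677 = 456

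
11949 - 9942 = 2007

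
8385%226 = 23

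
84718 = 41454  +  43264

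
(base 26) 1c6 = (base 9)1324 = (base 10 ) 994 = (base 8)1742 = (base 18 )314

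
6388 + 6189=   12577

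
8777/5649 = 1 + 3128/5649 = 1.55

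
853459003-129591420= 723867583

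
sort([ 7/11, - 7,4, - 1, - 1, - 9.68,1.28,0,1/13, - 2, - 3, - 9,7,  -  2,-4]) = [ - 9.68,-9 , - 7,-4, - 3,-2,- 2, - 1, - 1, 0, 1/13,7/11, 1.28, 4, 7]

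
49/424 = 49/424= 0.12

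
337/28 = 12 + 1/28 = 12.04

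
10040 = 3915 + 6125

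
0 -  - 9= 9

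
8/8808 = 1/1101 = 0.00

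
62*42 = 2604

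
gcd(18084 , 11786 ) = 2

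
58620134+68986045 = 127606179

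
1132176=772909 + 359267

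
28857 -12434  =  16423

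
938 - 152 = 786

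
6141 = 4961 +1180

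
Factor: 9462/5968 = 4731/2984 = 2^( - 3 ) * 3^1*19^1*83^1 *373^(-1 ) 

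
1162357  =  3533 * 329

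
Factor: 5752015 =5^1 * 1150403^1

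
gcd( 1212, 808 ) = 404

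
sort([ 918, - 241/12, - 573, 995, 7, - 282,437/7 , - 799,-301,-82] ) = [ - 799,-573,-301, - 282, - 82, - 241/12, 7, 437/7,918, 995] 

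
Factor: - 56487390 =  -2^1*3^1*5^1*149^1*12637^1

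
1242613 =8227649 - 6985036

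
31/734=31/734 = 0.04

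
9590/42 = 228 + 1/3 = 228.33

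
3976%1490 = 996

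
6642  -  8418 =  - 1776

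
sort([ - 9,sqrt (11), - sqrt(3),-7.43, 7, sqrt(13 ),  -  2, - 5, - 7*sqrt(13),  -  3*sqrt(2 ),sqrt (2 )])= [ - 7*sqrt ( 13), - 9, - 7.43, - 5,-3*sqrt(2),-2, - sqrt( 3 ),  sqrt(2 ), sqrt( 11 ), sqrt(13 ), 7 ]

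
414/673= 414/673 = 0.62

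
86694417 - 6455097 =80239320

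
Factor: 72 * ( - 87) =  - 2^3*3^3 * 29^1 = - 6264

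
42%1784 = 42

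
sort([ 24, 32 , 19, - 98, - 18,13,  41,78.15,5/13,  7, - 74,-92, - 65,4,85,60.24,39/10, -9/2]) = [ - 98, - 92, - 74, -65,  -  18, - 9/2,  5/13,39/10 , 4,7, 13,19,24,32, 41 , 60.24,78.15, 85]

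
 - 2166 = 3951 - 6117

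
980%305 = 65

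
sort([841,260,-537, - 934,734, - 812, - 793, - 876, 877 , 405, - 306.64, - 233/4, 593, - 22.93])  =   [ - 934, - 876, - 812, - 793, - 537, - 306.64, - 233/4,- 22.93, 260, 405, 593, 734, 841, 877]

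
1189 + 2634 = 3823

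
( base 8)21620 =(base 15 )2a6e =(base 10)9104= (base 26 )dc4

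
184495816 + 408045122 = 592540938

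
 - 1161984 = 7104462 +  - 8266446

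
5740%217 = 98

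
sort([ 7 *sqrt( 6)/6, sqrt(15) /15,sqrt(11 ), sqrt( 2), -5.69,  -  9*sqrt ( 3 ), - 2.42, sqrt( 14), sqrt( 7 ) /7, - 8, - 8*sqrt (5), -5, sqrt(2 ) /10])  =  [ - 8 * sqrt( 5), - 9*sqrt( 3), - 8, - 5.69, - 5, - 2.42,sqrt( 2 ) /10, sqrt( 15) /15,sqrt(7)/7,sqrt( 2 ), 7*sqrt( 6) /6, sqrt( 11),sqrt( 14)]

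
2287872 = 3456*662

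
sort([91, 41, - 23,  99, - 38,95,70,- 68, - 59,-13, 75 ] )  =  [-68, - 59, - 38,- 23, - 13, 41, 70,75,91,95,99]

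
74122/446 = 37061/223 = 166.19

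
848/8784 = 53/549 = 0.10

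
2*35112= 70224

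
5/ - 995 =- 1/199 =- 0.01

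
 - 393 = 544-937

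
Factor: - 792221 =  - 577^1 * 1373^1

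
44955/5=8991 =8991.00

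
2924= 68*43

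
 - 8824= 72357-81181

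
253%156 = 97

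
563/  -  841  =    -  563/841 = - 0.67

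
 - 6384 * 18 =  - 114912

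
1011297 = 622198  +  389099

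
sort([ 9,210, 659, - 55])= [ - 55,9,210 , 659 ] 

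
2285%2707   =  2285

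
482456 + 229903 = 712359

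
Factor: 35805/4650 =77/10 = 2^( - 1 )*5^( - 1)*7^1 * 11^1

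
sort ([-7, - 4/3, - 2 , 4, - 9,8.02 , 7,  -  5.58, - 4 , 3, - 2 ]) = [ - 9 , - 7,  -  5.58, - 4, - 2, -2, - 4/3,  3,4, 7,8.02 ] 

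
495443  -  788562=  - 293119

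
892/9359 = 892/9359 = 0.10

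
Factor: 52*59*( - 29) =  - 2^2*13^1*29^1 *59^1 = - 88972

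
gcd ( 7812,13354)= 2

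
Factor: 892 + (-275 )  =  617^1 = 617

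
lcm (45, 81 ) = 405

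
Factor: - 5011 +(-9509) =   -  14520 = -2^3*3^1 * 5^1*11^2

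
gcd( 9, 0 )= 9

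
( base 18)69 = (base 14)85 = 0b1110101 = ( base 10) 117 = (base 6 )313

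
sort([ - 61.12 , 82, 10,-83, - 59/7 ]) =[ - 83,- 61.12,-59/7,10,82 ]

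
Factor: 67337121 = 3^1*19^1*193^1*6121^1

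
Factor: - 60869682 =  - 2^1*3^2 * 43^1*78643^1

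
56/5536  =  7/692 = 0.01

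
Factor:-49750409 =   -  49750409^1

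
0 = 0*17890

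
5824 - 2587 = 3237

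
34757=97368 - 62611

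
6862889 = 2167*3167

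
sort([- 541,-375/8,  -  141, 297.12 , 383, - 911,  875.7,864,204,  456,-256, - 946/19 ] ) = [ - 911,-541 , - 256,-141 , - 946/19, - 375/8, 204,297.12 , 383, 456, 864, 875.7 ] 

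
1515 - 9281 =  - 7766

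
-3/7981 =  - 3/7981  =  -0.00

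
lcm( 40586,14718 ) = 1339338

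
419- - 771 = 1190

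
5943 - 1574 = 4369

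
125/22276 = 125/22276 =0.01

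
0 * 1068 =0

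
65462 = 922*71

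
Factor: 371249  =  371249^1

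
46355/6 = 46355/6 =7725.83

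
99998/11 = 9090  +  8/11 = 9090.73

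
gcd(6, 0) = 6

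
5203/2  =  5203/2 = 2601.50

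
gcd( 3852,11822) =2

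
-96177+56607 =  -39570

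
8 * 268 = 2144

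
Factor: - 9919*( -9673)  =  7^1*13^1*17^1*109^1*569^1 = 95946487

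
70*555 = 38850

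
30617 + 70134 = 100751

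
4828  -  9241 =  - 4413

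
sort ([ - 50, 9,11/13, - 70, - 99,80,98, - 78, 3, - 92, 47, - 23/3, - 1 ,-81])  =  [-99, - 92, -81, - 78, - 70,-50, - 23/3,- 1,11/13,3,9, 47,80,  98]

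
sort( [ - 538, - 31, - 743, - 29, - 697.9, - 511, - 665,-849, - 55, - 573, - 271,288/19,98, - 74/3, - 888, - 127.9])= [ -888,-849, - 743, - 697.9, - 665, - 573, - 538, - 511, - 271, - 127.9, - 55,-31 ,  -  29, - 74/3 , 288/19, 98 ]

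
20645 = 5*4129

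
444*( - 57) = -25308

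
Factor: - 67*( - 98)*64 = 2^7* 7^2*67^1 =420224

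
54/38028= 9/6338 = 0.00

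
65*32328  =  2101320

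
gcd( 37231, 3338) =1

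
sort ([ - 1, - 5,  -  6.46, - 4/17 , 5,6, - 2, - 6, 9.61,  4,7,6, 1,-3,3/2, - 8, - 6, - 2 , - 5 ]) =[ - 8, - 6.46, - 6, - 6, - 5, - 5, - 3, - 2, - 2,-1, - 4/17,1, 3/2,  4, 5,6, 6,7,9.61 ] 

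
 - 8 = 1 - 9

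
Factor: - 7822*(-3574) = 2^2 * 1787^1*3911^1 = 27955828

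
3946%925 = 246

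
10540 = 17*620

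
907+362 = 1269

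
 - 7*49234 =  -344638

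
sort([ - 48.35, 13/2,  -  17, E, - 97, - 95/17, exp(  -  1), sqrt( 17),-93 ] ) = [ - 97, - 93, - 48.35,  -  17, -95/17,  exp(- 1),E, sqrt(17), 13/2] 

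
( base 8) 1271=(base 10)697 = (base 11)584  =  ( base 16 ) 2b9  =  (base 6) 3121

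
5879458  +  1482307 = 7361765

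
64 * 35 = 2240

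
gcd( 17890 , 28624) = 3578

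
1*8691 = 8691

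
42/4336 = 21/2168 =0.01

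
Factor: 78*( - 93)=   -  2^1*3^2*13^1*31^1=-  7254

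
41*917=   37597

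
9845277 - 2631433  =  7213844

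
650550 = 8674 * 75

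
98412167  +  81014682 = 179426849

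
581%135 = 41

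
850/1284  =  425/642 = 0.66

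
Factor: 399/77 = 3^1*11^( - 1 )*19^1 = 57/11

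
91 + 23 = 114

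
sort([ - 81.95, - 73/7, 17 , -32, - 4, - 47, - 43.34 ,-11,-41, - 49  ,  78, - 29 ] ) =[ - 81.95 , - 49,  -  47, - 43.34, - 41, - 32,-29, - 11, - 73/7, - 4,17,78 ] 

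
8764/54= 4382/27 = 162.30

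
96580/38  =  48290/19 = 2541.58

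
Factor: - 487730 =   -  2^1*5^1*17^1*19^1 * 151^1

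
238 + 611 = 849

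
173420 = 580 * 299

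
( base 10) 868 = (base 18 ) 2C4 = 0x364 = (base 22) 1HA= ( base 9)1164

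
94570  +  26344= 120914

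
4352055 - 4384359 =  - 32304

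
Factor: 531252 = 2^2*3^3 * 4919^1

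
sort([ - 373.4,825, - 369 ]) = [ - 373.4, - 369,  825 ]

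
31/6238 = 31/6238 =0.00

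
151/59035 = 151/59035 = 0.00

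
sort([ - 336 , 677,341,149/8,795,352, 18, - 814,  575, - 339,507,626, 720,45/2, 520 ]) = [ - 814 , - 339 , - 336,18,149/8, 45/2 , 341,352,507, 520  ,  575, 626, 677 , 720, 795 ] 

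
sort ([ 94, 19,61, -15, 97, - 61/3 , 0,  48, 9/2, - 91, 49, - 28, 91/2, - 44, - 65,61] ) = [-91, - 65,-44  , - 28, - 61/3 , - 15,0,9/2, 19 , 91/2,  48, 49,61, 61, 94,97]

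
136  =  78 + 58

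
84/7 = 12 = 12.00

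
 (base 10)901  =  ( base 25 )1B1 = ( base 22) 1il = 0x385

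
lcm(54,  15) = 270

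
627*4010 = 2514270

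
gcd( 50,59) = 1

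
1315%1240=75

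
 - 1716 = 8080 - 9796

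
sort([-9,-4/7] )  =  [ - 9, - 4/7] 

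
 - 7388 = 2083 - 9471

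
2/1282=1/641 =0.00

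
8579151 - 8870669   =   - 291518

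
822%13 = 3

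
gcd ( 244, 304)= 4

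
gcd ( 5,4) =1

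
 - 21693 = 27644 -49337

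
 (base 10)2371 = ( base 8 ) 4503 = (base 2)100101000011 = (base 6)14551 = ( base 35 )1wq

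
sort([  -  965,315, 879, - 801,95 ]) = [ - 965, - 801,95,315,879 ] 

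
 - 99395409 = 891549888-990945297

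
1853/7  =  1853/7 = 264.71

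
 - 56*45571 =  - 2551976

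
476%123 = 107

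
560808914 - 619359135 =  - 58550221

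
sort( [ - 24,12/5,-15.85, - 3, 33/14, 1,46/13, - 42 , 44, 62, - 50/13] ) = [ - 42,-24, -15.85, -50/13, - 3, 1, 33/14, 12/5, 46/13, 44, 62] 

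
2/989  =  2/989 = 0.00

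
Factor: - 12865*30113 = - 387403745 = - 5^1*31^1*83^1*30113^1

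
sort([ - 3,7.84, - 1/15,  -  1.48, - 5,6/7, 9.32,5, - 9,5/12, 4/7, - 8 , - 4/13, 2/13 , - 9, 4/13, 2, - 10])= [ - 10, - 9, - 9 , - 8, - 5, - 3, - 1.48, - 4/13, - 1/15,2/13 , 4/13, 5/12,4/7, 6/7, 2,5,7.84, 9.32 ]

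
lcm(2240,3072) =107520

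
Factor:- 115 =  - 5^1 * 23^1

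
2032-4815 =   -  2783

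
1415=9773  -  8358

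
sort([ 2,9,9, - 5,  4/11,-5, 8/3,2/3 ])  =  [-5, - 5, 4/11,2/3 , 2,8/3,  9, 9 ]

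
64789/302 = 214 + 161/302 = 214.53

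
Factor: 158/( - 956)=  - 2^( - 1 )*79^1*239^( - 1)=-79/478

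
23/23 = 1= 1.00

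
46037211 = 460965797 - 414928586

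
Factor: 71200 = 2^5*5^2 * 89^1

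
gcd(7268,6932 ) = 4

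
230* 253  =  58190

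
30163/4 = 7540+3/4   =  7540.75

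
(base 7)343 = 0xb2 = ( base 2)10110010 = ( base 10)178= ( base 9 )217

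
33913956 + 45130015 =79043971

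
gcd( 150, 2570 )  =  10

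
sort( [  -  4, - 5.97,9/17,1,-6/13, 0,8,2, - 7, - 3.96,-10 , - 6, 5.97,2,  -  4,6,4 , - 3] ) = [ - 10,-7, - 6,  -  5.97,-4 , - 4,- 3.96, -3, - 6/13,0,  9/17,1, 2 , 2,4,  5.97,6,8]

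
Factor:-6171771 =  - 3^1*41^1 * 50177^1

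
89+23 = 112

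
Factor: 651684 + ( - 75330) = 2^1*3^1*96059^1 = 576354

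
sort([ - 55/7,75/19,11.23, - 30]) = [-30, - 55/7,75/19,11.23]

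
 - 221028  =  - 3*73676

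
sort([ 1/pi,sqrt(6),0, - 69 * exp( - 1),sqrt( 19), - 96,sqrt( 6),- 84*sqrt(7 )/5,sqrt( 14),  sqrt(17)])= [-96, - 84*sqrt (7 ) /5,-69*exp(-1),0,1/pi, sqrt(6), sqrt( 6),sqrt( 14),sqrt( 17 ),sqrt (19)] 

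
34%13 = 8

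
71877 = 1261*57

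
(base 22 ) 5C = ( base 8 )172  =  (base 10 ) 122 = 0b1111010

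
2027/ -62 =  - 33  +  19/62 = - 32.69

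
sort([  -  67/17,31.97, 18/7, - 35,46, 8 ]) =[ - 35, - 67/17, 18/7,8,31.97,46]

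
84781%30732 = 23317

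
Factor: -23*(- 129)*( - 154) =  - 2^1*3^1 * 7^1*11^1*23^1 * 43^1 = - 456918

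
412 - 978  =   - 566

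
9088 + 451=9539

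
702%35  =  2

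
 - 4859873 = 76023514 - 80883387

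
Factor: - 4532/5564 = -11^1*13^ ( - 1)*103^1*107^( - 1 ) = - 1133/1391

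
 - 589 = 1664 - 2253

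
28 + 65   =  93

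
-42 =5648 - 5690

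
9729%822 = 687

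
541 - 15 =526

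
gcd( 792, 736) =8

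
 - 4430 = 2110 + -6540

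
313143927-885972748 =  - 572828821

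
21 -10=11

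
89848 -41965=47883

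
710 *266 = 188860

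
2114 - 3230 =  - 1116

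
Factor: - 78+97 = 19=   19^1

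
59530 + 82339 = 141869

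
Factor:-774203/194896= -2^(-4)*13^( - 1)*23^1*41^1*821^1*937^(-1 )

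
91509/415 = 220 + 209/415 = 220.50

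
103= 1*103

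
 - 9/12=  - 1  +  1/4 =- 0.75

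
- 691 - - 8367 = 7676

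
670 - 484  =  186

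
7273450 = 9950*731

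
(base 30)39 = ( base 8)143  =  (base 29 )3c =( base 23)47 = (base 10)99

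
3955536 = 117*33808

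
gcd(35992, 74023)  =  1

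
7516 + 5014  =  12530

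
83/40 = 2 + 3/40 = 2.08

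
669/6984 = 223/2328=0.10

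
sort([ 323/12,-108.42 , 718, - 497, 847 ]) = [ - 497, - 108.42, 323/12, 718,847 ]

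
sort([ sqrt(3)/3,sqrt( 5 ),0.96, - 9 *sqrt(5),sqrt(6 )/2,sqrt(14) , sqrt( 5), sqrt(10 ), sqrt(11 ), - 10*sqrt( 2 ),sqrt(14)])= [ - 9*sqrt(5 ) , - 10*sqrt(2),sqrt( 3 )/3,  0.96,sqrt( 6)/2,sqrt( 5),sqrt(5) , sqrt(10 ), sqrt( 11 ),sqrt(14 ),sqrt(14)]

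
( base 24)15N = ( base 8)1317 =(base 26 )11h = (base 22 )1af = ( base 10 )719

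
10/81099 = 10/81099 = 0.00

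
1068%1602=1068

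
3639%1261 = 1117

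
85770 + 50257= 136027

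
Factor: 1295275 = 5^2*197^1*263^1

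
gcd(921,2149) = 307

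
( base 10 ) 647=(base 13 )3AA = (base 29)M9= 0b1010000111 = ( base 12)45b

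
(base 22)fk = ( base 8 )536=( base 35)a0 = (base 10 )350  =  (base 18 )118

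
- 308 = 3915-4223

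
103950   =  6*17325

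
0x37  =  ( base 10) 55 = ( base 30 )1p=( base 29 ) 1Q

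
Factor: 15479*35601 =3^1*23^1 * 673^1 *11867^1 = 551067879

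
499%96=19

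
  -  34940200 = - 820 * 42610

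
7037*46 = 323702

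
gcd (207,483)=69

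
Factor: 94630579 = 23^1 *4114373^1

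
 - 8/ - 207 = 8/207 =0.04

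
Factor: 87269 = 7^2*13^1*137^1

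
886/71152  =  443/35576 = 0.01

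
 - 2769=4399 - 7168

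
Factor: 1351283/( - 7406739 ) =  -3^(-2)*822971^( - 1)*1351283^1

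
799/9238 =799/9238  =  0.09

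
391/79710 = 391/79710= 0.00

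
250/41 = 250/41= 6.10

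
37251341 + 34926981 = 72178322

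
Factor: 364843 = 397^1*919^1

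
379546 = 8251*46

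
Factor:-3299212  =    -  2^2  *7^1* 23^1 *47^1*109^1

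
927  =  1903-976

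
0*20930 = 0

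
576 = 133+443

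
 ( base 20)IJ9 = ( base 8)16645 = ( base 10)7589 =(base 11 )577a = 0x1da5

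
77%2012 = 77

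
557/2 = 278 + 1/2   =  278.50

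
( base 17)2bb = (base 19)22g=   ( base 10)776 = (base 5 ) 11101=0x308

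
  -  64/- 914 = 32/457 =0.07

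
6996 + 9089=16085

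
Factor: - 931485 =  - 3^1 * 5^1*62099^1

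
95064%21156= 10440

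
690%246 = 198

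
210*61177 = 12847170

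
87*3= 261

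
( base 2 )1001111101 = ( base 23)14G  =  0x27D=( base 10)637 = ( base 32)JT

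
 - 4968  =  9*( - 552)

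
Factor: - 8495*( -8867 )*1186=2^1*5^1 * 593^1*1699^1 * 8867^1 = 89335645690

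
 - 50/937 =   -  1 + 887/937 = -  0.05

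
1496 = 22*68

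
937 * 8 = 7496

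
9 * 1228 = 11052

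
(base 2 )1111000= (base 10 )120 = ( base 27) 4C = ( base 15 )80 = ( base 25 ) 4k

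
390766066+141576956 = 532343022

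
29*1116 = 32364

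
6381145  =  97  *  65785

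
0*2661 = 0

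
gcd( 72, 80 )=8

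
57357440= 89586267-32228827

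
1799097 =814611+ 984486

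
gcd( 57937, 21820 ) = 1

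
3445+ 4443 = 7888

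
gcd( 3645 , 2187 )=729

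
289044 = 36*8029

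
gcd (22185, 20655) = 765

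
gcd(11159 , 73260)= 1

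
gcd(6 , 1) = 1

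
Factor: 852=2^2*3^1*71^1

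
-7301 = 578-7879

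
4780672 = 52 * 91936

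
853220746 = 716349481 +136871265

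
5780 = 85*68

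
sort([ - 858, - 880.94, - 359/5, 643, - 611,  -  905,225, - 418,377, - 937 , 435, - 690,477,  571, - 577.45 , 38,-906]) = [ - 937,-906, - 905, - 880.94, - 858, - 690,-611, - 577.45,-418,-359/5,38,225, 377,435,477, 571,643]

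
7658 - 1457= 6201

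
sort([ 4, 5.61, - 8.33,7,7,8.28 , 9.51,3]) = [ - 8.33,3, 4, 5.61,7,7,8.28, 9.51] 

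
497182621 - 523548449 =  - 26365828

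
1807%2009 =1807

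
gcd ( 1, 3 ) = 1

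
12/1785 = 4/595 =0.01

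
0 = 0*64181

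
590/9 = 65 + 5/9 = 65.56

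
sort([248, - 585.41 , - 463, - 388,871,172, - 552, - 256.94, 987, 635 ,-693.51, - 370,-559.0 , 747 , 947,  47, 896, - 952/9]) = [ - 693.51,- 585.41 , - 559.0 ,  -  552,-463, - 388, - 370, -256.94, - 952/9, 47,172 , 248,635, 747,871,896,947,987 ] 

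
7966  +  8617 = 16583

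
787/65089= 787/65089 = 0.01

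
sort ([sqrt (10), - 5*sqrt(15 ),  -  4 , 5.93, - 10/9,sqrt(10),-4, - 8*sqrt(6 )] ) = [ - 8*sqrt (6 ), - 5*sqrt(15 ) ,- 4, - 4,  -  10/9,sqrt(10 ),sqrt( 10) , 5.93] 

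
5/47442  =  5/47442 = 0.00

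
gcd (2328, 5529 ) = 291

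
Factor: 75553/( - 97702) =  - 2^( -1) *11^( - 1 ) * 4441^( - 1) * 75553^1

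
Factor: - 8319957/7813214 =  - 2^ ( - 1 )*3^1*2773319^1*3906607^( - 1 ) 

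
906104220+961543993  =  1867648213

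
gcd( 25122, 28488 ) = 6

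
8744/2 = 4372 = 4372.00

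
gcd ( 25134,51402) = 6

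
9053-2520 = 6533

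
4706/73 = 64 + 34/73 =64.47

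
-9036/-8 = 2259/2 = 1129.50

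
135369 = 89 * 1521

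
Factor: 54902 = 2^1* 97^1*283^1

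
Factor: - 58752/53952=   -  2^1*3^2*17^1*281^( - 1 )= - 306/281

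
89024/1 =89024 = 89024.00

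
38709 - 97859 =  - 59150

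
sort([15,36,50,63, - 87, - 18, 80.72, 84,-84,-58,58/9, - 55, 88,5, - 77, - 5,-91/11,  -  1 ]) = [ - 87, - 84, - 77, - 58, - 55, - 18,  -  91/11, - 5, - 1,5, 58/9,15,36 , 50,63,80.72,84, 88]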